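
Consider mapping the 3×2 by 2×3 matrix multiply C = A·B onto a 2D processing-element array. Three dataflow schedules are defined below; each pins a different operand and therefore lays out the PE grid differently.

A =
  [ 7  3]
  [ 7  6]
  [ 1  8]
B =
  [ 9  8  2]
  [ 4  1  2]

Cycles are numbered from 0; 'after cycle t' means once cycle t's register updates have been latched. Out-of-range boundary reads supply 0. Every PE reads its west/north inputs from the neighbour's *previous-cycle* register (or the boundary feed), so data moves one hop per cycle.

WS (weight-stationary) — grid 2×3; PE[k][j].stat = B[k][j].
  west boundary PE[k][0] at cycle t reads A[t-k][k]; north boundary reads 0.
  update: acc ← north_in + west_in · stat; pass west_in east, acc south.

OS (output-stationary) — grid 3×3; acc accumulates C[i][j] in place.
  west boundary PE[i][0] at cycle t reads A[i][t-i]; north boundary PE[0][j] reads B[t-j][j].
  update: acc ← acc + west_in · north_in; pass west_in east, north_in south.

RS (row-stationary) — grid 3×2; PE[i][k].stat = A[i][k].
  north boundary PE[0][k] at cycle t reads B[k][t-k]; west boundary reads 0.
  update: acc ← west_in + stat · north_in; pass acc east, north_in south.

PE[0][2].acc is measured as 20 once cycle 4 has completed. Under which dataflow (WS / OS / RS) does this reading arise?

dataflow = OS

Under WS (2×3), PE[0][2]:
  [0] (0,2) acc=0 (h:0 v:0)
  [1] (0,2) acc=0 (h:0 v:0)
  [2] (0,2) acc=14 (h:7 v:14)
  [3] (0,2) acc=14 (h:7 v:14)
  [4] (0,2) acc=2 (h:1 v:2)
Under OS (3×3), PE[0][2]:
  [0] (0,2) acc=0 (h:0 v:0)
  [1] (0,2) acc=0 (h:0 v:0)
  [2] (0,2) acc=14 (h:7 v:2)
  [3] (0,2) acc=20 (h:3 v:2)
  [4] (0,2) acc=20 (h:0 v:0)
RS: PE[0][2] is outside its 3×2 grid.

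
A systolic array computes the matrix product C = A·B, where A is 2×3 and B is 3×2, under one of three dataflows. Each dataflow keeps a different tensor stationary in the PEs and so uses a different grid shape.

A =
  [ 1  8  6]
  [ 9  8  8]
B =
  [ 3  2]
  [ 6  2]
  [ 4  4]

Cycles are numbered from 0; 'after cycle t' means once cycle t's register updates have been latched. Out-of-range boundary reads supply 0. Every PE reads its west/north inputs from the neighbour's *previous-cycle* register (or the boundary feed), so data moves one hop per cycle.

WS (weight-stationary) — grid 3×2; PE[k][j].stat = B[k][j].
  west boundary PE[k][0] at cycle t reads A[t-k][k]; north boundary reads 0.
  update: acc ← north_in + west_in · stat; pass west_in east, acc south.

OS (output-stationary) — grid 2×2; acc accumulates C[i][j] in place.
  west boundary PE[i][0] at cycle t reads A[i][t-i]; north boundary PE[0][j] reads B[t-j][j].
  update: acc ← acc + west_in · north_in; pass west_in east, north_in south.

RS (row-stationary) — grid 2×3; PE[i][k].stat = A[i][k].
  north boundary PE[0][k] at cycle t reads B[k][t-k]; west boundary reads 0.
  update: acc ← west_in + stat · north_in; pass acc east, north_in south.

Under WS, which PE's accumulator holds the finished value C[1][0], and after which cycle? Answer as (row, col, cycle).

Under WS, C[1][0] lands at PE[2][0]:
  step 0 · PE2,0: acc=0; fwd→0 fwd↓0
  step 1 · PE2,0: acc=0; fwd→0 fwd↓0
  step 2 · PE2,0: acc=75; fwd→6 fwd↓75
  step 3 · PE2,0: acc=107; fwd→8 fwd↓107

(row, col, cycle) = (2, 0, 3)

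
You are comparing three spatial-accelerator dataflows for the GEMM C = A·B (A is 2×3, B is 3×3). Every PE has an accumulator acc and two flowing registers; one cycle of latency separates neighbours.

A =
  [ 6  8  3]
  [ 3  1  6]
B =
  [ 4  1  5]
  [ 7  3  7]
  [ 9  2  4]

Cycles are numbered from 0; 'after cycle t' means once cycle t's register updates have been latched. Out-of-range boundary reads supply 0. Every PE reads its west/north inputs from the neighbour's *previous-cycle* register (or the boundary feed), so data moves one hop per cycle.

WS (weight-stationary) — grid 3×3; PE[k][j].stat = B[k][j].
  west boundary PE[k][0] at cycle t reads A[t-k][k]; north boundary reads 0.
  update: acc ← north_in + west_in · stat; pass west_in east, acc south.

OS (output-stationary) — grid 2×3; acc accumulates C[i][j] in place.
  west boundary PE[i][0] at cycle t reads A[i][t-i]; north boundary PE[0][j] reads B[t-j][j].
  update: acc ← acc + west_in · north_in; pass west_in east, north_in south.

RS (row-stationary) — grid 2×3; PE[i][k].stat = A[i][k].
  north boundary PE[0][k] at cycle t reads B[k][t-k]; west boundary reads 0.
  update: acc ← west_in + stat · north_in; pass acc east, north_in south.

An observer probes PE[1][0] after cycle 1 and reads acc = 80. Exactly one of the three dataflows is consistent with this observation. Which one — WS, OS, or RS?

WS [3×3] PE[1][0] across cycles:
  cycle 0: PE[1][0] → acc 0, east 0, south 0
  cycle 1: PE[1][0] → acc 80, east 8, south 80
OS [2×3] PE[1][0] across cycles:
  cycle 0: PE[1][0] → acc 0, east 0, south 0
  cycle 1: PE[1][0] → acc 12, east 3, south 4
RS [2×3] PE[1][0] across cycles:
  cycle 0: PE[1][0] → acc 0, east 0, south 0
  cycle 1: PE[1][0] → acc 12, east 12, south 4

dataflow = WS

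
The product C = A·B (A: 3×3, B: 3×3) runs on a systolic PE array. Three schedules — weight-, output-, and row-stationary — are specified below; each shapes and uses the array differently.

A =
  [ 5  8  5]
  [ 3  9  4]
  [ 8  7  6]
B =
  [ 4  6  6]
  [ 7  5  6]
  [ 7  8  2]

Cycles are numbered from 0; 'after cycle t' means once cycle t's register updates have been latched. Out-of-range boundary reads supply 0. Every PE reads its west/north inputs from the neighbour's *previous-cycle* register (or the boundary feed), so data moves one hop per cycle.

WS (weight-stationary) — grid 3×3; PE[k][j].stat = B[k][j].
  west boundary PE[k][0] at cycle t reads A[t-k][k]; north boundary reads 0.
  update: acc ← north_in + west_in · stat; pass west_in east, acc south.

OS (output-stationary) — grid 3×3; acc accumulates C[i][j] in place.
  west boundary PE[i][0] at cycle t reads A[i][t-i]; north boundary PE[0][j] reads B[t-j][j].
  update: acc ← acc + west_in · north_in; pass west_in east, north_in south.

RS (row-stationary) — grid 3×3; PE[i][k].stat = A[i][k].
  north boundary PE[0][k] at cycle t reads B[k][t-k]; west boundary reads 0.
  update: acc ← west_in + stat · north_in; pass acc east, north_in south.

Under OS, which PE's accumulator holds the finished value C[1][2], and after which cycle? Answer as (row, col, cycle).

OS: C[1][2] accumulates in PE[1][2]:
  [0] (1,2) acc=0 (h:0 v:0)
  [1] (1,2) acc=0 (h:0 v:0)
  [2] (1,2) acc=0 (h:0 v:0)
  [3] (1,2) acc=18 (h:3 v:6)
  [4] (1,2) acc=72 (h:9 v:6)
  [5] (1,2) acc=80 (h:4 v:2)

(row, col, cycle) = (1, 2, 5)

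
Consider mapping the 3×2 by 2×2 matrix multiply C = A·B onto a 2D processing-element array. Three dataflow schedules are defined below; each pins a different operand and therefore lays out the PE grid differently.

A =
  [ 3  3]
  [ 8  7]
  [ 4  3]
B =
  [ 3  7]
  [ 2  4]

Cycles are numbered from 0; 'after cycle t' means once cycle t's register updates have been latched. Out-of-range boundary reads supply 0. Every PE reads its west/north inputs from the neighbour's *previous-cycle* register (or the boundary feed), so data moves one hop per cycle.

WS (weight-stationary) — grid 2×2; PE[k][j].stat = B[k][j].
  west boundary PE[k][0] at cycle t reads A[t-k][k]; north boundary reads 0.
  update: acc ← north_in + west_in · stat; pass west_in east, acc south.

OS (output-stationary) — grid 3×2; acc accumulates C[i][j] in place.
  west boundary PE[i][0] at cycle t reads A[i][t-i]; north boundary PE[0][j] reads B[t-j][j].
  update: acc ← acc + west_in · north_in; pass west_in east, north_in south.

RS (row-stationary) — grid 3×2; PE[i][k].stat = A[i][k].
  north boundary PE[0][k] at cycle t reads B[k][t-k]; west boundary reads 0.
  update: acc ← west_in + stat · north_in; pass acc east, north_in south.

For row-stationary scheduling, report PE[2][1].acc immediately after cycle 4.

Tracing RS — 3×2 array, target PE[2][1]:
  c0 r1c1: 0 / 0 / 0
  c0 r2c0: 0 / 0 / 0
  c0 r2c1: 0 / 0 / 0
  c1 r1c1: 0 / 0 / 0
  c1 r2c0: 0 / 0 / 0
  c1 r2c1: 0 / 0 / 0
  c2 r1c1: 38 / 38 / 2
  c2 r2c0: 12 / 12 / 3
  c2 r2c1: 0 / 0 / 0
  c3 r1c1: 84 / 84 / 4
  c3 r2c0: 28 / 28 / 7
  c3 r2c1: 18 / 18 / 2
  c4 r1c1: 0 / 0 / 0
  c4 r2c0: 0 / 0 / 0
  c4 r2c1: 40 / 40 / 4

PE[2][1].acc = 40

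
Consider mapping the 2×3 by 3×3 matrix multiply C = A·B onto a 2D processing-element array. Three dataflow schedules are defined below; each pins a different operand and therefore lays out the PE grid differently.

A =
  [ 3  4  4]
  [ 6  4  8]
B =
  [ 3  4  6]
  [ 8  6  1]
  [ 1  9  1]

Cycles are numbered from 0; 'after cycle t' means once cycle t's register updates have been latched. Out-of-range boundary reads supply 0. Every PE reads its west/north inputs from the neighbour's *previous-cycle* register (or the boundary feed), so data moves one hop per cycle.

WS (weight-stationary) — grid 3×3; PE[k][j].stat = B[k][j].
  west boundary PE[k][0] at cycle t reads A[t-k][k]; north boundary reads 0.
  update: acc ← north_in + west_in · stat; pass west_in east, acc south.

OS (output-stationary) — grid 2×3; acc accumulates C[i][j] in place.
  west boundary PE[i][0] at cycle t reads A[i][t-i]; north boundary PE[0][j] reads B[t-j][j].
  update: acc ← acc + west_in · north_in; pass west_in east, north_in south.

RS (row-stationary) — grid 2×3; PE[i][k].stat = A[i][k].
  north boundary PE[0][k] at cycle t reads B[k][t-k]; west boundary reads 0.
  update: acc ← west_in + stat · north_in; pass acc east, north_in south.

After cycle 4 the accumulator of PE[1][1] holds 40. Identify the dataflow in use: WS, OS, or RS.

dataflow = RS

— WS: 3×3; PE[1][1] trace:
  0: (1,1).acc=0  regs=<0,0>
  1: (1,1).acc=0  regs=<0,0>
  2: (1,1).acc=36  regs=<4,36>
  3: (1,1).acc=48  regs=<4,48>
  4: (1,1).acc=0  regs=<0,0>
— OS: 2×3; PE[1][1] trace:
  0: (1,1).acc=0  regs=<0,0>
  1: (1,1).acc=0  regs=<0,0>
  2: (1,1).acc=24  regs=<6,4>
  3: (1,1).acc=48  regs=<4,6>
  4: (1,1).acc=120  regs=<8,9>
— RS: 2×3; PE[1][1] trace:
  0: (1,1).acc=0  regs=<0,0>
  1: (1,1).acc=0  regs=<0,0>
  2: (1,1).acc=50  regs=<50,8>
  3: (1,1).acc=48  regs=<48,6>
  4: (1,1).acc=40  regs=<40,1>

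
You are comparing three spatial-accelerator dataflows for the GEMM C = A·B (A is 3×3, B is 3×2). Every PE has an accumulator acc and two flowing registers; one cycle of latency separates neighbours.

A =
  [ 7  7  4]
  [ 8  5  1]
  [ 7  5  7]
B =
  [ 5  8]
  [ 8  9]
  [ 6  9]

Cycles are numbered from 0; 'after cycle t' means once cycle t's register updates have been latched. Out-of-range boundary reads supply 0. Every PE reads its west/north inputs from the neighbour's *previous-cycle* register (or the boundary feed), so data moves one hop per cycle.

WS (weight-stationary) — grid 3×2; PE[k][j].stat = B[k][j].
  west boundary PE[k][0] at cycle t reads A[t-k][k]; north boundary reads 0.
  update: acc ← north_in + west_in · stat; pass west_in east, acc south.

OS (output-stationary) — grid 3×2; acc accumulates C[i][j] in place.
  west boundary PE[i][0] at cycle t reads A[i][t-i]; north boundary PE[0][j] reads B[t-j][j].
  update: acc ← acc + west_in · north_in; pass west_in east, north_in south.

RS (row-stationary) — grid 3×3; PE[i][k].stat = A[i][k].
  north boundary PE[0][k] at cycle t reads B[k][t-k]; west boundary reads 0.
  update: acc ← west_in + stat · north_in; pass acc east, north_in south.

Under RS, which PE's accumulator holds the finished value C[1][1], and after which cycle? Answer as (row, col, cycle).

Under RS, C[1][1] lands at PE[1][2]:
  0: (1,2).acc=0  regs=<0,0>
  1: (1,2).acc=0  regs=<0,0>
  2: (1,2).acc=0  regs=<0,0>
  3: (1,2).acc=86  regs=<86,6>
  4: (1,2).acc=118  regs=<118,9>

(row, col, cycle) = (1, 2, 4)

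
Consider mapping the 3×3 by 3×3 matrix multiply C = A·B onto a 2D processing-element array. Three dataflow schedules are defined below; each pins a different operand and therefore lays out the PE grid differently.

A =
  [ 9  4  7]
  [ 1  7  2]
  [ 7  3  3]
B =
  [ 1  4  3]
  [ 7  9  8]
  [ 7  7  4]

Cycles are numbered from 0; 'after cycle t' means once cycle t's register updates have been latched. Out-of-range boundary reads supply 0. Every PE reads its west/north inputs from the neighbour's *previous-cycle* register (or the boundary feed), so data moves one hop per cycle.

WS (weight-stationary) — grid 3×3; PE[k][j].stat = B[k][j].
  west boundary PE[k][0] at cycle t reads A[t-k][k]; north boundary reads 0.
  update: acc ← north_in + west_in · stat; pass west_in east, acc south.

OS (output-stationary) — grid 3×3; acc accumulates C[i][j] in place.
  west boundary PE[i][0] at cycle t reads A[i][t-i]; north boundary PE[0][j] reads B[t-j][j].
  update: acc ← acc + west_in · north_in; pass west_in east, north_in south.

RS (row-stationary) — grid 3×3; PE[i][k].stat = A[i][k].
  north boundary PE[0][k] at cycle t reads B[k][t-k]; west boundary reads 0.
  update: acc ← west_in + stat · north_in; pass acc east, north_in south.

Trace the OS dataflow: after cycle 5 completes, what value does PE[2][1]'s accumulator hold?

OS 3×3: PE[2][1] cycle-by-cycle (with neighbour feeds):
  after 0 — PE[1][1] acc=0, pass-E 0, pass-S 0
  after 0 — PE[2][0] acc=0, pass-E 0, pass-S 0
  after 0 — PE[2][1] acc=0, pass-E 0, pass-S 0
  after 1 — PE[1][1] acc=0, pass-E 0, pass-S 0
  after 1 — PE[2][0] acc=0, pass-E 0, pass-S 0
  after 1 — PE[2][1] acc=0, pass-E 0, pass-S 0
  after 2 — PE[1][1] acc=4, pass-E 1, pass-S 4
  after 2 — PE[2][0] acc=7, pass-E 7, pass-S 1
  after 2 — PE[2][1] acc=0, pass-E 0, pass-S 0
  after 3 — PE[1][1] acc=67, pass-E 7, pass-S 9
  after 3 — PE[2][0] acc=28, pass-E 3, pass-S 7
  after 3 — PE[2][1] acc=28, pass-E 7, pass-S 4
  after 4 — PE[1][1] acc=81, pass-E 2, pass-S 7
  after 4 — PE[2][0] acc=49, pass-E 3, pass-S 7
  after 4 — PE[2][1] acc=55, pass-E 3, pass-S 9
  after 5 — PE[1][1] acc=81, pass-E 0, pass-S 0
  after 5 — PE[2][0] acc=49, pass-E 0, pass-S 0
  after 5 — PE[2][1] acc=76, pass-E 3, pass-S 7

PE[2][1].acc = 76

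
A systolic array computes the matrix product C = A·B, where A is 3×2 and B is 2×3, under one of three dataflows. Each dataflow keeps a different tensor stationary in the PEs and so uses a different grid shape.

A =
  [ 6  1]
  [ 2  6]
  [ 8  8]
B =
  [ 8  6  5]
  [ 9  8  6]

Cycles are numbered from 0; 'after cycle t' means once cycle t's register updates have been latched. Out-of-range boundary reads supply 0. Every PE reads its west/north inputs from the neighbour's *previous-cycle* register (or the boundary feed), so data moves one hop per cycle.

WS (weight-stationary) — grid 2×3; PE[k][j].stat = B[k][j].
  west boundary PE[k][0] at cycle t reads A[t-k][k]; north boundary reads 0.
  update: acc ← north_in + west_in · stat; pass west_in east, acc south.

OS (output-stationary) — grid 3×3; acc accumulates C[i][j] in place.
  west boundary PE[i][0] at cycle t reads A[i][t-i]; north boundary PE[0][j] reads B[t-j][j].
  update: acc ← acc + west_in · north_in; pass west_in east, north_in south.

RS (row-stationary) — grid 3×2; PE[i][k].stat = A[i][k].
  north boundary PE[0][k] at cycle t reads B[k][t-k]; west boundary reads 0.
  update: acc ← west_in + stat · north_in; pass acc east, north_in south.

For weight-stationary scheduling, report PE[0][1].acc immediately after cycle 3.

PE[0][1].acc = 48

Tracing WS — 2×3 array, target PE[0][1]:
  [0] (0,0) acc=48 (h:6 v:48)
  [0] (0,1) acc=0 (h:0 v:0)
  [1] (0,0) acc=16 (h:2 v:16)
  [1] (0,1) acc=36 (h:6 v:36)
  [2] (0,0) acc=64 (h:8 v:64)
  [2] (0,1) acc=12 (h:2 v:12)
  [3] (0,0) acc=0 (h:0 v:0)
  [3] (0,1) acc=48 (h:8 v:48)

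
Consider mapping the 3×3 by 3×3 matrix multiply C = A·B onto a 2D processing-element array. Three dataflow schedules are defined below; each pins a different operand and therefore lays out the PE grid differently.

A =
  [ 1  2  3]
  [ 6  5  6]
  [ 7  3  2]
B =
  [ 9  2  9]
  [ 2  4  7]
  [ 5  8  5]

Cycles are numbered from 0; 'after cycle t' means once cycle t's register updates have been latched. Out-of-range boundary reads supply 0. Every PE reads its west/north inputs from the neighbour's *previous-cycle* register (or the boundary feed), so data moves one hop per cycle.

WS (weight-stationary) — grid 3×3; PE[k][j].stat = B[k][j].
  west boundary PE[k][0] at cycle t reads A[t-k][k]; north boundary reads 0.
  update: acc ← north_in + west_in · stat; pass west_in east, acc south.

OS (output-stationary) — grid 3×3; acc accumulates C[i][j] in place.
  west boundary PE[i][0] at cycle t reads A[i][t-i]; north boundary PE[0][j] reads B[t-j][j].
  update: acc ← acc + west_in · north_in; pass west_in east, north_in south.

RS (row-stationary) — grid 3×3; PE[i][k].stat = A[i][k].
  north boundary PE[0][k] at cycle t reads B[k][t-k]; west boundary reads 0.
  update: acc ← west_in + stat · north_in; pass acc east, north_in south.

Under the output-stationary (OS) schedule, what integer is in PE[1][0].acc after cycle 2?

OS on a 3×3 grid — tracing PE[1][0] and its feeders:
  [0] (0,0) acc=9 (h:1 v:9)
  [0] (1,0) acc=0 (h:0 v:0)
  [1] (0,0) acc=13 (h:2 v:2)
  [1] (1,0) acc=54 (h:6 v:9)
  [2] (0,0) acc=28 (h:3 v:5)
  [2] (1,0) acc=64 (h:5 v:2)

PE[1][0].acc = 64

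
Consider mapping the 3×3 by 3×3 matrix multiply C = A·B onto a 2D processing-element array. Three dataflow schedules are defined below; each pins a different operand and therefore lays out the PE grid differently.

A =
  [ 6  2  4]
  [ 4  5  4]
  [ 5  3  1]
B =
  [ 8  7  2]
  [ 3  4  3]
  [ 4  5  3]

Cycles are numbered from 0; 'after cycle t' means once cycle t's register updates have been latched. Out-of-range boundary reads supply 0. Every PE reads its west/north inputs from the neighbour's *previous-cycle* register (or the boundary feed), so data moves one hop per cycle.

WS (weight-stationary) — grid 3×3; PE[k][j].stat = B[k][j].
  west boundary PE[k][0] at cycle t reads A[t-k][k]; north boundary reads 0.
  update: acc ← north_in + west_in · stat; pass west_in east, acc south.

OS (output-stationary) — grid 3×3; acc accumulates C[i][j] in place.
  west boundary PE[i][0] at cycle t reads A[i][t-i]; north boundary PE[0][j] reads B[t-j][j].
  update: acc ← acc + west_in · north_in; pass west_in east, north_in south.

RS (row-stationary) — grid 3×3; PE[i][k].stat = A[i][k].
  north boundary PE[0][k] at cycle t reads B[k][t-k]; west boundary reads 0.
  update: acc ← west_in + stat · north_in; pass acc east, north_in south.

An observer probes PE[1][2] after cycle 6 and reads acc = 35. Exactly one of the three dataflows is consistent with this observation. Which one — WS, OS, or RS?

dataflow = OS

WS [3×3] PE[1][2] across cycles:
  c0 r1c2: 0 / 0 / 0
  c1 r1c2: 0 / 0 / 0
  c2 r1c2: 0 / 0 / 0
  c3 r1c2: 18 / 2 / 18
  c4 r1c2: 23 / 5 / 23
  c5 r1c2: 19 / 3 / 19
  c6 r1c2: 0 / 0 / 0
OS [3×3] PE[1][2] across cycles:
  c0 r1c2: 0 / 0 / 0
  c1 r1c2: 0 / 0 / 0
  c2 r1c2: 0 / 0 / 0
  c3 r1c2: 8 / 4 / 2
  c4 r1c2: 23 / 5 / 3
  c5 r1c2: 35 / 4 / 3
  c6 r1c2: 35 / 0 / 0
RS [3×3] PE[1][2] across cycles:
  c0 r1c2: 0 / 0 / 0
  c1 r1c2: 0 / 0 / 0
  c2 r1c2: 0 / 0 / 0
  c3 r1c2: 63 / 63 / 4
  c4 r1c2: 68 / 68 / 5
  c5 r1c2: 35 / 35 / 3
  c6 r1c2: 0 / 0 / 0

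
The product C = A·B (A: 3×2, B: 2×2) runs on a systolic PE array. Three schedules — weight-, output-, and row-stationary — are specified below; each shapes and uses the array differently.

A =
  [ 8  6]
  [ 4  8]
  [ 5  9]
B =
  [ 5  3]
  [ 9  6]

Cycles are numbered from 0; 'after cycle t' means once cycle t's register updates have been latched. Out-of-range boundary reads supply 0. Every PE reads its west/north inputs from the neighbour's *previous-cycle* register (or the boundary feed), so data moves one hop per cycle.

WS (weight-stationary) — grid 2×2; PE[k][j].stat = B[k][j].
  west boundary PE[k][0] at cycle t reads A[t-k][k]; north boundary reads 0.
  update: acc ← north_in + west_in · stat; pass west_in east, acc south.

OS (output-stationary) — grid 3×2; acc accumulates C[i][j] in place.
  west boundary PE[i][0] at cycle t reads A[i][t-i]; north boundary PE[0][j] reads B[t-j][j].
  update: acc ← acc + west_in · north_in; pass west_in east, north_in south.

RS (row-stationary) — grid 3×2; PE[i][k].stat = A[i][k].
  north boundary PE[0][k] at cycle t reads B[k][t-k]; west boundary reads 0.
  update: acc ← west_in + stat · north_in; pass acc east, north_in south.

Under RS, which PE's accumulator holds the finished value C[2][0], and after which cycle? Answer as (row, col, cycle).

(row, col, cycle) = (2, 1, 3)

RS — PE[2][1] is where C[2][0] collects:
  after 0 — PE[2][1] acc=0, pass-E 0, pass-S 0
  after 1 — PE[2][1] acc=0, pass-E 0, pass-S 0
  after 2 — PE[2][1] acc=0, pass-E 0, pass-S 0
  after 3 — PE[2][1] acc=106, pass-E 106, pass-S 9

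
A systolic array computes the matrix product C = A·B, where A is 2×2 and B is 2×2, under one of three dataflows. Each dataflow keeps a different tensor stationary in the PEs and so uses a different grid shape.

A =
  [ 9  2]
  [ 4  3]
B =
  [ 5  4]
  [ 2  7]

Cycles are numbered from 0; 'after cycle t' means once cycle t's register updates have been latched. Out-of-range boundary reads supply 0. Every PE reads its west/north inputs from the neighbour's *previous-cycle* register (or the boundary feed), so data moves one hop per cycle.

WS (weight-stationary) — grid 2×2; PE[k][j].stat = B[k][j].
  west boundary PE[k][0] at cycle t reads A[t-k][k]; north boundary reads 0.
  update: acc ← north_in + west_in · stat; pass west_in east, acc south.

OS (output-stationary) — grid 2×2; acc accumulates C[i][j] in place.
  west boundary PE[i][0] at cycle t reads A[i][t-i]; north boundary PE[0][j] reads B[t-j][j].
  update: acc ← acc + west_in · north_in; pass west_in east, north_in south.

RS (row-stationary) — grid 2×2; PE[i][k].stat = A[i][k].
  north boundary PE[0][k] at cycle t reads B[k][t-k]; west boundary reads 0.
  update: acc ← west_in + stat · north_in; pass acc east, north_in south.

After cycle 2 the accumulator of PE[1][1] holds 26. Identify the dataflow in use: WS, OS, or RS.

Under WS (2×2), PE[1][1]:
  [0] (1,1) acc=0 (h:0 v:0)
  [1] (1,1) acc=0 (h:0 v:0)
  [2] (1,1) acc=50 (h:2 v:50)
Under OS (2×2), PE[1][1]:
  [0] (1,1) acc=0 (h:0 v:0)
  [1] (1,1) acc=0 (h:0 v:0)
  [2] (1,1) acc=16 (h:4 v:4)
Under RS (2×2), PE[1][1]:
  [0] (1,1) acc=0 (h:0 v:0)
  [1] (1,1) acc=0 (h:0 v:0)
  [2] (1,1) acc=26 (h:26 v:2)

dataflow = RS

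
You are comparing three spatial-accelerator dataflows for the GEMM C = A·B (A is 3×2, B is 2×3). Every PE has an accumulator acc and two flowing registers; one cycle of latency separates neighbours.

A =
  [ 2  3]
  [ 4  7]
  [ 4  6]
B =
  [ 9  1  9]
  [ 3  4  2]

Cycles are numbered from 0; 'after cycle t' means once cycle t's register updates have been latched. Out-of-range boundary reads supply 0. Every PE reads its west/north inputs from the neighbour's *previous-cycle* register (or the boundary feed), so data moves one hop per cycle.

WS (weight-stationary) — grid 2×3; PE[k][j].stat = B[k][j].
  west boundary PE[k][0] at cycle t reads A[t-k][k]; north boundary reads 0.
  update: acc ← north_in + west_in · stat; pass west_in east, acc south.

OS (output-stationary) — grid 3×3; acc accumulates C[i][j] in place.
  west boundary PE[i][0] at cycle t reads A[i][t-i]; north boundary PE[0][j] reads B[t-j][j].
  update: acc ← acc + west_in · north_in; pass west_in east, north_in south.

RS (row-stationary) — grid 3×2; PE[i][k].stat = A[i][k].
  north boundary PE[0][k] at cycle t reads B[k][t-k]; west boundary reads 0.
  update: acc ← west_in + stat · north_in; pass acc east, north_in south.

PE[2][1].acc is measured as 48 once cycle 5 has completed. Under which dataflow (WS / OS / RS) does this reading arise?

WS: PE[2][1] is outside its 2×3 grid.
OS [3×3] PE[2][1] across cycles:
  step 0 · PE2,1: acc=0; fwd→0 fwd↓0
  step 1 · PE2,1: acc=0; fwd→0 fwd↓0
  step 2 · PE2,1: acc=0; fwd→0 fwd↓0
  step 3 · PE2,1: acc=4; fwd→4 fwd↓1
  step 4 · PE2,1: acc=28; fwd→6 fwd↓4
  step 5 · PE2,1: acc=28; fwd→0 fwd↓0
RS [3×2] PE[2][1] across cycles:
  step 0 · PE2,1: acc=0; fwd→0 fwd↓0
  step 1 · PE2,1: acc=0; fwd→0 fwd↓0
  step 2 · PE2,1: acc=0; fwd→0 fwd↓0
  step 3 · PE2,1: acc=54; fwd→54 fwd↓3
  step 4 · PE2,1: acc=28; fwd→28 fwd↓4
  step 5 · PE2,1: acc=48; fwd→48 fwd↓2

dataflow = RS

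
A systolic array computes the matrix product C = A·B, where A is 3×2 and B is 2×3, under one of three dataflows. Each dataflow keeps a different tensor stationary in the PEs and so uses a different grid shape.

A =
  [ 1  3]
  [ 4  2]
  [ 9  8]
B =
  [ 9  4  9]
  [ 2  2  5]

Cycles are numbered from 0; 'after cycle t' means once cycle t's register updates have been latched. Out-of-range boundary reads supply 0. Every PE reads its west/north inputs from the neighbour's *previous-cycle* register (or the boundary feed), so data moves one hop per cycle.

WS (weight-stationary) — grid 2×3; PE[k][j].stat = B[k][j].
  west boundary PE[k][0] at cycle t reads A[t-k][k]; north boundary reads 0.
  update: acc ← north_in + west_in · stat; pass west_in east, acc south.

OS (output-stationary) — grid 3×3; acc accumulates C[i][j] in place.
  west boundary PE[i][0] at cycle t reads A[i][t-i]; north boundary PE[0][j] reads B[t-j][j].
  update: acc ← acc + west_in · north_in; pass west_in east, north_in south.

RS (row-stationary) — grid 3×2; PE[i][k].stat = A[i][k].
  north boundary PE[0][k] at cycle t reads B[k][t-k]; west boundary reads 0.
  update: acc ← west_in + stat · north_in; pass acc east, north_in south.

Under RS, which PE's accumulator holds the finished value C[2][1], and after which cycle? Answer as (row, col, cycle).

Under RS, C[2][1] lands at PE[2][1]:
  [0] (2,1) acc=0 (h:0 v:0)
  [1] (2,1) acc=0 (h:0 v:0)
  [2] (2,1) acc=0 (h:0 v:0)
  [3] (2,1) acc=97 (h:97 v:2)
  [4] (2,1) acc=52 (h:52 v:2)

(row, col, cycle) = (2, 1, 4)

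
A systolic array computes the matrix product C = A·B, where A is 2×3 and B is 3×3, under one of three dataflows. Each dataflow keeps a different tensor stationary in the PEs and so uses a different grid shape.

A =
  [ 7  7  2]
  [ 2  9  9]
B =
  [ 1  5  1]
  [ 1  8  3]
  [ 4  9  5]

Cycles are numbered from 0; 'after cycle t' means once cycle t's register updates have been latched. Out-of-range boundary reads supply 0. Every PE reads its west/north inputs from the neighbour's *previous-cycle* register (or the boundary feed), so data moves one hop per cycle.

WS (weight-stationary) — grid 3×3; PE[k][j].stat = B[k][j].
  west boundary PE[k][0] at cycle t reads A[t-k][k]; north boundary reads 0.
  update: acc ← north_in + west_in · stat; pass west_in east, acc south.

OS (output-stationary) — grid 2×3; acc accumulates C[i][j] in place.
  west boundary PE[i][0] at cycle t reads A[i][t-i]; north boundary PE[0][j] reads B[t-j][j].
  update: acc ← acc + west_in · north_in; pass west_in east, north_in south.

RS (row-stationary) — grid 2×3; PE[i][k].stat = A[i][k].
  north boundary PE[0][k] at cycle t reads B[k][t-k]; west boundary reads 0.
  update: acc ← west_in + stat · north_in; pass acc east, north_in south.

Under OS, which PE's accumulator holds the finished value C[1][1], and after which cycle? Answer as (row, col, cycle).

OS: C[1][1] accumulates in PE[1][1]:
  0: (1,1).acc=0  regs=<0,0>
  1: (1,1).acc=0  regs=<0,0>
  2: (1,1).acc=10  regs=<2,5>
  3: (1,1).acc=82  regs=<9,8>
  4: (1,1).acc=163  regs=<9,9>

(row, col, cycle) = (1, 1, 4)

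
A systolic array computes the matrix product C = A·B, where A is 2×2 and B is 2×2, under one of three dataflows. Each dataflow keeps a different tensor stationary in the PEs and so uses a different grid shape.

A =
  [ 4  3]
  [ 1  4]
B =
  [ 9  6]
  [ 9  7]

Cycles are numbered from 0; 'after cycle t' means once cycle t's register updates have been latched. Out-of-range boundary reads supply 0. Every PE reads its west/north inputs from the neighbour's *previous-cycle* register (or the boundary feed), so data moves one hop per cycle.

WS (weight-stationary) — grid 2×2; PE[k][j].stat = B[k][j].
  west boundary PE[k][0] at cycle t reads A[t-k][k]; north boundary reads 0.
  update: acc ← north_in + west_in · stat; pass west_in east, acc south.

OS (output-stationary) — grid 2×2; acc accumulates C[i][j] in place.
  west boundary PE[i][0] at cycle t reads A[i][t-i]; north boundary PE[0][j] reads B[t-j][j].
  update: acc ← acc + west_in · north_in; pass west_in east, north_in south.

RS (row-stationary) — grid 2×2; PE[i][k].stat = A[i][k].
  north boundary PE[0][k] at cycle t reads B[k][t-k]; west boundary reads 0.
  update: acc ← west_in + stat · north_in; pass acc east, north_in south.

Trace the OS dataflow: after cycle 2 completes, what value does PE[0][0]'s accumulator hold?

Tracing OS — 2×2 array, target PE[0][0]:
  t=0 PE[0][0]: acc=36 h=4 v=9
  t=1 PE[0][0]: acc=63 h=3 v=9
  t=2 PE[0][0]: acc=63 h=0 v=0

PE[0][0].acc = 63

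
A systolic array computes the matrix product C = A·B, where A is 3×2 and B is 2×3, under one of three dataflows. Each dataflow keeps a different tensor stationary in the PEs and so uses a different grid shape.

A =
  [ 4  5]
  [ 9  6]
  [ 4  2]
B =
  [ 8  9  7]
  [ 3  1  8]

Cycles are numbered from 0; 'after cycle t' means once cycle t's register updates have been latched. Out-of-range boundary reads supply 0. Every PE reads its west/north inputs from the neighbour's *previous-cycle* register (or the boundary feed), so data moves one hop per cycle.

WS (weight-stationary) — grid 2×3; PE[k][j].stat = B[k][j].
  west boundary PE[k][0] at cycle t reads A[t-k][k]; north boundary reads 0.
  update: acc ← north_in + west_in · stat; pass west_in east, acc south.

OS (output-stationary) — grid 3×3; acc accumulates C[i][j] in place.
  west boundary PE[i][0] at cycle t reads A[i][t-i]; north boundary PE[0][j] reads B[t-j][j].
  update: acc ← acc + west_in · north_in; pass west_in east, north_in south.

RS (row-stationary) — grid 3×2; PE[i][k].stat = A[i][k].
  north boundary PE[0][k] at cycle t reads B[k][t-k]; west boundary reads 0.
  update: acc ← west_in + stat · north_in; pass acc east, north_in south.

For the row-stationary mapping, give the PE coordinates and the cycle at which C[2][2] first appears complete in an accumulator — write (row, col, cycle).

RS — PE[2][1] is where C[2][2] collects:
  [0] (2,1) acc=0 (h:0 v:0)
  [1] (2,1) acc=0 (h:0 v:0)
  [2] (2,1) acc=0 (h:0 v:0)
  [3] (2,1) acc=38 (h:38 v:3)
  [4] (2,1) acc=38 (h:38 v:1)
  [5] (2,1) acc=44 (h:44 v:8)

(row, col, cycle) = (2, 1, 5)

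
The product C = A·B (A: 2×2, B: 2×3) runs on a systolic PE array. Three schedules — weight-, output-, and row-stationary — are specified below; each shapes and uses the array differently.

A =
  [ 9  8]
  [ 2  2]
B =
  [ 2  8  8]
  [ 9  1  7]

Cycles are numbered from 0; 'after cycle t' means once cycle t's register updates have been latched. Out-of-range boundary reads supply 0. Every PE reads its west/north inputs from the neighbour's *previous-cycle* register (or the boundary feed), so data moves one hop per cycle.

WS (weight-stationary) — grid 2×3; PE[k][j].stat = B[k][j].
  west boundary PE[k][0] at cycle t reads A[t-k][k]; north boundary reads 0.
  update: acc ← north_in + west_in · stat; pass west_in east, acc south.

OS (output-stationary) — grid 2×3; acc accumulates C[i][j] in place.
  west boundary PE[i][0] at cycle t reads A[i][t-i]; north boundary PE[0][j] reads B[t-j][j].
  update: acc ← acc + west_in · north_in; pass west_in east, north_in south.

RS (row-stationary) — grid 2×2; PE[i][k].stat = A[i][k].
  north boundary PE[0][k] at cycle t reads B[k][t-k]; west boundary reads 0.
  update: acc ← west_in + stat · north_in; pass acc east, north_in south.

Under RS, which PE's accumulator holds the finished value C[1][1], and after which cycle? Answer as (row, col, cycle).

RS: C[1][1] accumulates in PE[1][1]:
  after 0 — PE[1][1] acc=0, pass-E 0, pass-S 0
  after 1 — PE[1][1] acc=0, pass-E 0, pass-S 0
  after 2 — PE[1][1] acc=22, pass-E 22, pass-S 9
  after 3 — PE[1][1] acc=18, pass-E 18, pass-S 1

(row, col, cycle) = (1, 1, 3)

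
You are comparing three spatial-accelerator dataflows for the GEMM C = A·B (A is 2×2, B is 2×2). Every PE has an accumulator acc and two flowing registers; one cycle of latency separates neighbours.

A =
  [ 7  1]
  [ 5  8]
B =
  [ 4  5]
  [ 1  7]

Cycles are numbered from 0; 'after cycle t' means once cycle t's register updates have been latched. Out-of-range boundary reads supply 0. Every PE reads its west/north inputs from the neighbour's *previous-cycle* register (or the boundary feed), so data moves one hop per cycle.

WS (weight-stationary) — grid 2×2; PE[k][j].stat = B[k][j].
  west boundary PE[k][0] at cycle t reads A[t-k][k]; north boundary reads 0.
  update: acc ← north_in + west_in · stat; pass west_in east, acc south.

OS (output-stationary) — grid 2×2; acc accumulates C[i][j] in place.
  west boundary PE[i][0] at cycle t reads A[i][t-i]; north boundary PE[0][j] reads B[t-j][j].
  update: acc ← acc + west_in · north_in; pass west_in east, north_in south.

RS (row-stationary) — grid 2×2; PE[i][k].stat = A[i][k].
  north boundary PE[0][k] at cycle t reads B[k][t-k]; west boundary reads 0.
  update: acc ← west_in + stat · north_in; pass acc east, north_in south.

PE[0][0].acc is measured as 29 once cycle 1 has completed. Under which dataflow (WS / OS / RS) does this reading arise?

WS [2×2] PE[0][0] across cycles:
  cycle 0: PE[0][0] → acc 28, east 7, south 28
  cycle 1: PE[0][0] → acc 20, east 5, south 20
OS [2×2] PE[0][0] across cycles:
  cycle 0: PE[0][0] → acc 28, east 7, south 4
  cycle 1: PE[0][0] → acc 29, east 1, south 1
RS [2×2] PE[0][0] across cycles:
  cycle 0: PE[0][0] → acc 28, east 28, south 4
  cycle 1: PE[0][0] → acc 35, east 35, south 5

dataflow = OS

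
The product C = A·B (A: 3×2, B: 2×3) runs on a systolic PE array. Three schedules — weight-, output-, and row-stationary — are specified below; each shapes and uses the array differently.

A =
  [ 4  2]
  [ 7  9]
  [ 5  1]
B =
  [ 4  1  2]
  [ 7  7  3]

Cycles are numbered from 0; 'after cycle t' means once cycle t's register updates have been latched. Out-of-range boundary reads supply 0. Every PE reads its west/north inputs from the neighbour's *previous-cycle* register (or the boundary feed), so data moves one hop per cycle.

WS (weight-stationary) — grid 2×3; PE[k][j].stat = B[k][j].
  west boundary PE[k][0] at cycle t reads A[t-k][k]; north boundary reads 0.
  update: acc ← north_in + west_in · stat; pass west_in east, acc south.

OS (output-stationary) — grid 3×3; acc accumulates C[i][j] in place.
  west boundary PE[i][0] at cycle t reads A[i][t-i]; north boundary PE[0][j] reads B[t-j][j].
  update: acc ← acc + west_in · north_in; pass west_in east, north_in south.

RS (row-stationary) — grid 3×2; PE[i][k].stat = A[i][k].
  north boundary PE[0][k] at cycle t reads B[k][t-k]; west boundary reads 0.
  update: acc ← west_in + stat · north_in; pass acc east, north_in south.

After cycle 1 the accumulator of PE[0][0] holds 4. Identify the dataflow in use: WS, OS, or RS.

WS [2×3] PE[0][0] across cycles:
  t=0 PE[0][0]: acc=16 h=4 v=16
  t=1 PE[0][0]: acc=28 h=7 v=28
OS [3×3] PE[0][0] across cycles:
  t=0 PE[0][0]: acc=16 h=4 v=4
  t=1 PE[0][0]: acc=30 h=2 v=7
RS [3×2] PE[0][0] across cycles:
  t=0 PE[0][0]: acc=16 h=16 v=4
  t=1 PE[0][0]: acc=4 h=4 v=1

dataflow = RS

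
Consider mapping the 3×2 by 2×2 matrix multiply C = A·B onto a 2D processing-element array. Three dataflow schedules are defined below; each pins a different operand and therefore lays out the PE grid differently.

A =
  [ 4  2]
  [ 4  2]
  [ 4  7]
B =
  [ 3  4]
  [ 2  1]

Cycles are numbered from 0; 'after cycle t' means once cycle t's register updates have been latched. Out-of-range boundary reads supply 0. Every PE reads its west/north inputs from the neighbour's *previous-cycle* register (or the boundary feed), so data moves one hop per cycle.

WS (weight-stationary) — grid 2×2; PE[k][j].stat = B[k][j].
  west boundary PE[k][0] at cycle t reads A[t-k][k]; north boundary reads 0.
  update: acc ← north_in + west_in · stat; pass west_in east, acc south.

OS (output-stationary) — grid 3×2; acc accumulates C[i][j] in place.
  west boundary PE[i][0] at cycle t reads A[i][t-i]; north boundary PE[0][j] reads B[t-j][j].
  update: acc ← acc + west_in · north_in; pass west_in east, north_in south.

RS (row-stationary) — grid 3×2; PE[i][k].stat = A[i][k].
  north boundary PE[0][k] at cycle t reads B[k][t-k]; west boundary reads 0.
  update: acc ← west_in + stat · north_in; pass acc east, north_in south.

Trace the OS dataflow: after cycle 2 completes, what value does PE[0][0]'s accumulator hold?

PE[0][0].acc = 16

OS on a 3×2 grid — tracing PE[0][0] and its feeders:
  cycle 0: PE[0][0] → acc 12, east 4, south 3
  cycle 1: PE[0][0] → acc 16, east 2, south 2
  cycle 2: PE[0][0] → acc 16, east 0, south 0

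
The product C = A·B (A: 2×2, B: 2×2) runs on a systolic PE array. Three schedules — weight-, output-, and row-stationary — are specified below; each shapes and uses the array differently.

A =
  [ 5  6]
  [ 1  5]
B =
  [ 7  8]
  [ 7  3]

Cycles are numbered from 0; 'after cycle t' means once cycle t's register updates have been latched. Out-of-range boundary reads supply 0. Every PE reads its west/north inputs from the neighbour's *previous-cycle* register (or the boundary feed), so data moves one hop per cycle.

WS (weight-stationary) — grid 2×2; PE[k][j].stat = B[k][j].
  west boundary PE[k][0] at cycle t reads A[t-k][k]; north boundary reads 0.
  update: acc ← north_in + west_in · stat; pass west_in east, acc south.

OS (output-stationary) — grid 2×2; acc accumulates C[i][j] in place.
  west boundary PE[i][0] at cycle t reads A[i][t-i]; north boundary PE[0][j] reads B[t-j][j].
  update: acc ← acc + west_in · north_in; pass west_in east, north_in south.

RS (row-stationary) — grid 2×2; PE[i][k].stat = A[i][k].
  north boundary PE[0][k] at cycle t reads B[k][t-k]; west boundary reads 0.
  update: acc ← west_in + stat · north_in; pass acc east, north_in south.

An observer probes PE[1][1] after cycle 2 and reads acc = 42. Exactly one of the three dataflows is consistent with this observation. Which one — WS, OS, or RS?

dataflow = RS

Under WS (2×2), PE[1][1]:
  step 0 · PE1,1: acc=0; fwd→0 fwd↓0
  step 1 · PE1,1: acc=0; fwd→0 fwd↓0
  step 2 · PE1,1: acc=58; fwd→6 fwd↓58
Under OS (2×2), PE[1][1]:
  step 0 · PE1,1: acc=0; fwd→0 fwd↓0
  step 1 · PE1,1: acc=0; fwd→0 fwd↓0
  step 2 · PE1,1: acc=8; fwd→1 fwd↓8
Under RS (2×2), PE[1][1]:
  step 0 · PE1,1: acc=0; fwd→0 fwd↓0
  step 1 · PE1,1: acc=0; fwd→0 fwd↓0
  step 2 · PE1,1: acc=42; fwd→42 fwd↓7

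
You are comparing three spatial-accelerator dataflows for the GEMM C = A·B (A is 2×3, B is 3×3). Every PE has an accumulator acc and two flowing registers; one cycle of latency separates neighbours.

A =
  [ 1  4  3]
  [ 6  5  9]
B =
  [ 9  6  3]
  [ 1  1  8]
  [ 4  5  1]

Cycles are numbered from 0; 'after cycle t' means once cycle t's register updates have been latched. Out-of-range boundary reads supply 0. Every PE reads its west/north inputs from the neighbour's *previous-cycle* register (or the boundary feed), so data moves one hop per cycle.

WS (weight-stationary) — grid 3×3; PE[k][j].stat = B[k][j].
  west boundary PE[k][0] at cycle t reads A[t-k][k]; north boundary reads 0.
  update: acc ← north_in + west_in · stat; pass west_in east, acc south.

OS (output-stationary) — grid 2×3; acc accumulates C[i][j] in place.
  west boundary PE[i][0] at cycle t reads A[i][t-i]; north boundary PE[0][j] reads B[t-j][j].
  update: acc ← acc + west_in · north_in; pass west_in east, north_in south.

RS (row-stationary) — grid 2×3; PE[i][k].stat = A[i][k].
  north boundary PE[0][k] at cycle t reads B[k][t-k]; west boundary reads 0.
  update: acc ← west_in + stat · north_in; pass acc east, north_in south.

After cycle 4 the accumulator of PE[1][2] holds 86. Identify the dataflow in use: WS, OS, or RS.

dataflow = RS

WS (3×3 grid), PE[1][2]:
  cycle 0: PE[1][2] → acc 0, east 0, south 0
  cycle 1: PE[1][2] → acc 0, east 0, south 0
  cycle 2: PE[1][2] → acc 0, east 0, south 0
  cycle 3: PE[1][2] → acc 35, east 4, south 35
  cycle 4: PE[1][2] → acc 58, east 5, south 58
OS (2×3 grid), PE[1][2]:
  cycle 0: PE[1][2] → acc 0, east 0, south 0
  cycle 1: PE[1][2] → acc 0, east 0, south 0
  cycle 2: PE[1][2] → acc 0, east 0, south 0
  cycle 3: PE[1][2] → acc 18, east 6, south 3
  cycle 4: PE[1][2] → acc 58, east 5, south 8
RS (2×3 grid), PE[1][2]:
  cycle 0: PE[1][2] → acc 0, east 0, south 0
  cycle 1: PE[1][2] → acc 0, east 0, south 0
  cycle 2: PE[1][2] → acc 0, east 0, south 0
  cycle 3: PE[1][2] → acc 95, east 95, south 4
  cycle 4: PE[1][2] → acc 86, east 86, south 5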